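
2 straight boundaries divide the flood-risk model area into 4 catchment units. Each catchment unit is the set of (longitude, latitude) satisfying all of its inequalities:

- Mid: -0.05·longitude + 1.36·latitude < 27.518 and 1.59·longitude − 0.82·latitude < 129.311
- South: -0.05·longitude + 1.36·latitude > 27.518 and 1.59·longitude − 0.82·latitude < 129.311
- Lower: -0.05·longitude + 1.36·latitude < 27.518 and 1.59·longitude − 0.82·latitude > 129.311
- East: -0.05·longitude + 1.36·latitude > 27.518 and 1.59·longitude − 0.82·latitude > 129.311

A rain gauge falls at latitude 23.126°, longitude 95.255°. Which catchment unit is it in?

-0.05·95.255 + 1.36·23.126 = 26.689, which is < 27.518
1.59·95.255 − 0.82·23.126 = 132.492, which is > 129.311
This sign pattern matches Lower.

Lower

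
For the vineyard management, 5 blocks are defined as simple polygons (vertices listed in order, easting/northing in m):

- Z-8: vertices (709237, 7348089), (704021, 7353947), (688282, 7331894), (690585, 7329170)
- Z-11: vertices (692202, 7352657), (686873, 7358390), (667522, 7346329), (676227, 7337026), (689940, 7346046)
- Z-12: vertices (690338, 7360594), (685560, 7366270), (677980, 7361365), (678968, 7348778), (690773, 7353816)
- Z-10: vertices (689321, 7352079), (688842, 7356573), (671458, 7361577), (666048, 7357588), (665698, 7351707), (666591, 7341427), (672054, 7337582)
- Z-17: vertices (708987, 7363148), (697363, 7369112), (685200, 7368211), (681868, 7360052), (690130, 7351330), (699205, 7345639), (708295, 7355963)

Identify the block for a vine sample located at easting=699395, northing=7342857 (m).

Z-8

Cast a ray rightward from (699395, 7342857). For each polygon, the edges (by vertex number in listed order) whose endpoints lie on opposite sides of northing = 7342857, where each meets that height, and whether that is right or left of the point:
Z-8: 2–3 at easting≈696106.2 (left), 4–1 at easting≈704078.8 (right) → 1 crossing.
Z-11: 3–4 at easting≈670770.8 (left), 4–5 at easting≈685091.8 (left) → 0 crossings.
Z-12: no edge straddles that height → 0 crossings.
Z-10: 5–6 at easting≈666466.8 (left), 7–1 at easting≈678336.9 (left) → 0 crossings.
Z-17: no edge straddles that height → 0 crossings.
Only Z-8 has an odd count, so the point is inside Z-8.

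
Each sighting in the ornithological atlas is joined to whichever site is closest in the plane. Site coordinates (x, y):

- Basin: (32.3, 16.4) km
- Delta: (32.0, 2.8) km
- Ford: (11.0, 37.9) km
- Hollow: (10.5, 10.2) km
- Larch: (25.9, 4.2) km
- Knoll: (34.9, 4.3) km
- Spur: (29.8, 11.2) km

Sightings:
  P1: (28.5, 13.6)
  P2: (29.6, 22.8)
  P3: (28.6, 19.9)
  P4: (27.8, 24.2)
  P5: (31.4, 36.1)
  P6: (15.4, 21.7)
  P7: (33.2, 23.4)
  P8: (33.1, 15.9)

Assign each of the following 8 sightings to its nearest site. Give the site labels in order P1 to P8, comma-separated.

Spur, Basin, Basin, Basin, Basin, Hollow, Basin, Basin

P1 → Spur (d²=7.45)
P2 → Basin (d²=48.25)
P3 → Basin (d²=25.94)
P4 → Basin (d²=81.09)
P5 → Basin (d²=388.90)
P6 → Hollow (d²=156.26)
P7 → Basin (d²=49.81)
P8 → Basin (d²=0.89)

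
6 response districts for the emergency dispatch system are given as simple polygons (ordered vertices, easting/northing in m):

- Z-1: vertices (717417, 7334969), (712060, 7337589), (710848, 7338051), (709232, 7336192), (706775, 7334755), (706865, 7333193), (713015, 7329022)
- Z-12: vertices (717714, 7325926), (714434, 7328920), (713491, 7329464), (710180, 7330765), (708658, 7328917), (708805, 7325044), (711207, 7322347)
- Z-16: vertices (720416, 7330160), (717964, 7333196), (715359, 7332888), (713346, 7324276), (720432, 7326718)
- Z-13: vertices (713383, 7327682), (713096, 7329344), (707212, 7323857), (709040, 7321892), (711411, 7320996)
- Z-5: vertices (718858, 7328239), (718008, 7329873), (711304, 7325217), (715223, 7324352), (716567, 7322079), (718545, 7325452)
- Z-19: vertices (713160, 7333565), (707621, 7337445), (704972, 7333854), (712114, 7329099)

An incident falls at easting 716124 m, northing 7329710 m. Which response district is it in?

Z-16

Cast a ray rightward from (716124, 7329710). For each polygon, the edges (by vertex number in listed order) whose endpoints lie on opposite sides of northing = 7329710, where each meets that height, and whether that is right or left of the point:
Z-1: 6–7 at easting≈712000.6 (left), 7–1 at easting≈713524.3 (left) → 0 crossings.
Z-12: 3–4 at easting≈712864.9 (left), 4–5 at easting≈709311.1 (left) → 0 crossings.
Z-16: 3–4 at easting≈714616.2 (left), 5–1 at easting≈720418.1 (right) → 1 crossing.
Z-13: no edge straddles that height → 0 crossings.
Z-5: 1–2 at easting≈718092.8 (right), 2–3 at easting≈717773.3 (right) → 2 crossings.
Z-19: 3–4 at easting≈711196.3 (left), 4–1 at easting≈712257.1 (left) → 0 crossings.
Only Z-16 has an odd count, so the point is inside Z-16.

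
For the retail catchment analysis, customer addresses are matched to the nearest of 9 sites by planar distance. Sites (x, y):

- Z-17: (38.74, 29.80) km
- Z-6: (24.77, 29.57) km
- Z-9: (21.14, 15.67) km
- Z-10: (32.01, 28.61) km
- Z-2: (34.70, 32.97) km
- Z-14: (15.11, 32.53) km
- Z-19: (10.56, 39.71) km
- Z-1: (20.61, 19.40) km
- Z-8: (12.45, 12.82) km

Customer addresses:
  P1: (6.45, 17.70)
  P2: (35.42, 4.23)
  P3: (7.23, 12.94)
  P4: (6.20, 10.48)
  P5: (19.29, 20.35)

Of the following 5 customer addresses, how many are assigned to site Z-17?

0

P1 → Z-8
P2 → Z-9
P3 → Z-8
P4 → Z-8
P5 → Z-1
0 of the 5 go to Z-17.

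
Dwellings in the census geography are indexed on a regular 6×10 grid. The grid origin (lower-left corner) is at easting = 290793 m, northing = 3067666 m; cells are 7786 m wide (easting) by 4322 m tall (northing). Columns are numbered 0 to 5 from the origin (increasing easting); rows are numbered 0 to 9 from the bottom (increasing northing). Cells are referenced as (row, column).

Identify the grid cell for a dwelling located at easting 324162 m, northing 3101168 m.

(7, 4)

Column index: ⌊(324162 − 290793) / 7786⌋ = ⌊4.286⌋ = 4
Row offset from origin: ⌊(3101168 − 3067666) / 4322⌋ = ⌊7.752⌋ = 7 → row 7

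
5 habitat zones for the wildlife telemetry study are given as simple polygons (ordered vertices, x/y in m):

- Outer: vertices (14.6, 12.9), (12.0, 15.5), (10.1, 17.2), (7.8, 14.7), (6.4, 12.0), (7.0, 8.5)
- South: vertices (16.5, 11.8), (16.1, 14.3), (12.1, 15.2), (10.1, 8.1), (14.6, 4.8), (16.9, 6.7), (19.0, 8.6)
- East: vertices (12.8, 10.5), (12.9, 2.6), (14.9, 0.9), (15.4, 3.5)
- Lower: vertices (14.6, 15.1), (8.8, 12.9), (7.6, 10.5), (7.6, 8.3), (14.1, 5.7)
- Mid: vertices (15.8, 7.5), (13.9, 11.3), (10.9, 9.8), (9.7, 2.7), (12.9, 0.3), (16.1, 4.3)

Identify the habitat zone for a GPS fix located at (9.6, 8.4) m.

Cast a ray rightward from (9.6, 8.4). For each polygon, the edges (by vertex number in listed order) whose endpoints lie on opposite sides of y = 8.4, where each meets that height, and whether that is right or left of the point:
Outer: no edge straddles that height → 0 crossings.
South: 3–4 at x≈10.18 (right), 6–7 at x≈18.78 (right) → 2 crossings.
East: 1–2 at x≈12.83 (right), 4–1 at x≈13.58 (right) → 2 crossings.
Lower: 3–4 at x≈7.60 (left), 5–1 at x≈14.24 (right) → 1 crossing.
Mid: 1–2 at x≈15.35 (right), 3–4 at x≈10.66 (right) → 2 crossings.
Only Lower has an odd count, so the point is inside Lower.

Lower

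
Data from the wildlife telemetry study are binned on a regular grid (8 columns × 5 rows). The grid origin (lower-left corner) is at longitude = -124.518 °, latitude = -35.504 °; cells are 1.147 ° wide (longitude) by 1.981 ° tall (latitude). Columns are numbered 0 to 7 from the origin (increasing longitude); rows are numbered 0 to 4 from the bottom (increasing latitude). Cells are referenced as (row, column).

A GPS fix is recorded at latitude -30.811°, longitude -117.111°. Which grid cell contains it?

(2, 6)

Column index: ⌊(-117.111 − -124.518) / 1.147⌋ = ⌊6.458⌋ = 6
Row offset from origin: ⌊(-30.811 − -35.504) / 1.981⌋ = ⌊2.369⌋ = 2 → row 2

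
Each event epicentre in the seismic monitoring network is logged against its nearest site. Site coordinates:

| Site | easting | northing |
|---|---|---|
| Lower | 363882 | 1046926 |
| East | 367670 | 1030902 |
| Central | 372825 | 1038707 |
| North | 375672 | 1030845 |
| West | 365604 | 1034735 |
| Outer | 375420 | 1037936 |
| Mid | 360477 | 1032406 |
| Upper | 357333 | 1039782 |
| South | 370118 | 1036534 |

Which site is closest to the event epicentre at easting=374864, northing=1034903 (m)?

Squared distances to each site:
Lower: 265156853.000; East: 67761637.000; Central: 18627937.000; North: 17120228.000; West: 85775824.000; Outer: 9508225.000; Mid: 213220778.000; Upper: 331140602.000; South: 25184677.000.
Minimum at Outer.

Outer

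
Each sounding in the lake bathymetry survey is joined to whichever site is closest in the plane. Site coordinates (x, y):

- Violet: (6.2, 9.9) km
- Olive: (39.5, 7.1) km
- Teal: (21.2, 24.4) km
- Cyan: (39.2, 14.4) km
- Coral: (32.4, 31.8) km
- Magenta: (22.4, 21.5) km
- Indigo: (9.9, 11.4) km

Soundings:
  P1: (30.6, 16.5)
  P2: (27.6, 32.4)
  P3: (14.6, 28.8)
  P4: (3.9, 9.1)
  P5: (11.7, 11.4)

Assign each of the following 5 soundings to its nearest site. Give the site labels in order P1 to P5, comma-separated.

Cyan, Coral, Teal, Violet, Indigo

P1 → Cyan (d²=78.37)
P2 → Coral (d²=23.40)
P3 → Teal (d²=62.92)
P4 → Violet (d²=5.93)
P5 → Indigo (d²=3.24)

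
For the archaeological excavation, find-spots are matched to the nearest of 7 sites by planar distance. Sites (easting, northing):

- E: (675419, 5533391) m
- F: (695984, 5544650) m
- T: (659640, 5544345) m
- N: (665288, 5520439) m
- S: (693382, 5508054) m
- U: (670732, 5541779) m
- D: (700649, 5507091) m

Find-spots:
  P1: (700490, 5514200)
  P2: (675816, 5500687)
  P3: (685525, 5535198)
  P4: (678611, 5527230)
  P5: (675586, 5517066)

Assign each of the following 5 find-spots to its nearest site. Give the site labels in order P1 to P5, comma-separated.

D, S, E, E, N

P1 → D (d²=50563162.00)
P2 → S (d²=362837045.00)
P3 → E (d²=105396485.00)
P4 → E (d²=48146785.00)
P5 → N (d²=117425933.00)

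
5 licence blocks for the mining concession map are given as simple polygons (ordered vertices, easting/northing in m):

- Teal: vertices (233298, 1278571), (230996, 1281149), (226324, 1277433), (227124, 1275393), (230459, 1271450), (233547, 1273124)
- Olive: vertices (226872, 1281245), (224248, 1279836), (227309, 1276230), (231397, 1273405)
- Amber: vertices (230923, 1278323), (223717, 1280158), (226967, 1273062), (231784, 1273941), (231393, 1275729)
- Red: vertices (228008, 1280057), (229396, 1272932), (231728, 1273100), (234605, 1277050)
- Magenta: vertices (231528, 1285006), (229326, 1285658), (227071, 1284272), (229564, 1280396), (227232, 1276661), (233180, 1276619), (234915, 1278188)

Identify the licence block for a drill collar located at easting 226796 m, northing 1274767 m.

Cast a ray rightward from (226796, 1274767). For each polygon, the edges (by vertex number in listed order) whose endpoints lie on opposite sides of northing = 1274767, where each meets that height, and whether that is right or left of the point:
Teal: 4–5 at easting≈227653.5 (right), 6–1 at easting≈233471.9 (right) → 2 crossings.
Olive: 3–4 at easting≈229426.1 (right), 4–1 at easting≈230610.9 (right) → 2 crossings.
Amber: 2–3 at easting≈226186.1 (left), 4–5 at easting≈231603.4 (right) → 1 crossing.
Red: 1–2 at easting≈229038.5 (right), 3–4 at easting≈232942.2 (right) → 2 crossings.
Magenta: no edge straddles that height → 0 crossings.
Only Amber has an odd count, so the point is inside Amber.

Amber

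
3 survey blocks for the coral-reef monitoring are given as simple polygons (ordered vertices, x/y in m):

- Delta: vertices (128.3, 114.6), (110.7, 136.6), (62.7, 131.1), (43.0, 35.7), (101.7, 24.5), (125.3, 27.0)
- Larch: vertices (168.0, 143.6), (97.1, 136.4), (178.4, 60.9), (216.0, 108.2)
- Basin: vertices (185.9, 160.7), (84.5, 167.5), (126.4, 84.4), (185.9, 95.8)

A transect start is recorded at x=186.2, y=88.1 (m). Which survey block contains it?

Cast a ray rightward from (186.2, 88.1). For each polygon, the edges (by vertex number in listed order) whose endpoints lie on opposite sides of y = 88.1, where each meets that height, and whether that is right or left of the point:
Delta: 3–4 at x≈53.82 (left), 6–1 at x≈127.39 (left) → 0 crossings.
Larch: 2–3 at x≈149.11 (left), 3–4 at x≈200.02 (right) → 1 crossing.
Basin: 2–3 at x≈124.53 (left), 3–4 at x≈145.71 (left) → 0 crossings.
Only Larch has an odd count, so the point is inside Larch.

Larch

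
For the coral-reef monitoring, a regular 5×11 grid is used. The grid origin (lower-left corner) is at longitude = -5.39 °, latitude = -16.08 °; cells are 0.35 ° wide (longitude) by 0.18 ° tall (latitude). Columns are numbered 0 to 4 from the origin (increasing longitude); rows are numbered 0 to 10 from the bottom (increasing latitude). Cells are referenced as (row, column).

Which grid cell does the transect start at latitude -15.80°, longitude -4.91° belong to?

Column index: ⌊(-4.91 − -5.39) / 0.35⌋ = ⌊1.371⌋ = 1
Row offset from origin: ⌊(-15.80 − -16.08) / 0.18⌋ = ⌊1.556⌋ = 1 → row 1

(1, 1)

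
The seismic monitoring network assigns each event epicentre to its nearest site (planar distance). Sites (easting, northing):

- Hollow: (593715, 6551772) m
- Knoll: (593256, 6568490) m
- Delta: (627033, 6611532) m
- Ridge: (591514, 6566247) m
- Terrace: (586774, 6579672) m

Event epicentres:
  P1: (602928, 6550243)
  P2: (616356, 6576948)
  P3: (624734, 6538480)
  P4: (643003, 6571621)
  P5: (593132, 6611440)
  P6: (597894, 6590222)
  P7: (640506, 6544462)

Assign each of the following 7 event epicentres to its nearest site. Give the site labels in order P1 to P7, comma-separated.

P1 → Hollow (d²=87217210.00)
P2 → Knoll (d²=605147764.00)
P3 → Hollow (d²=1138855625.00)
P4 → Delta (d²=1847928821.00)
P5 → Terrace (d²=1049629988.00)
P6 → Terrace (d²=234956900.00)
P7 → Hollow (d²=2242833781.00)

Hollow, Knoll, Hollow, Delta, Terrace, Terrace, Hollow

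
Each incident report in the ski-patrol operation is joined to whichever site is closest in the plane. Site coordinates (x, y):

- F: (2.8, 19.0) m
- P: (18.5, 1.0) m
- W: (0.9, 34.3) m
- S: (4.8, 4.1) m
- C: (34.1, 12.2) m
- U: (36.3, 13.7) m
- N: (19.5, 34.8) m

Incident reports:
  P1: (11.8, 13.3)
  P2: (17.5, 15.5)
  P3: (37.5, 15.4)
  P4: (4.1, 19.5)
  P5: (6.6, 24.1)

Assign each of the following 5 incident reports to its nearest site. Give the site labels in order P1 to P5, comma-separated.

F, P, U, F, F

P1 → F (d²=113.49)
P2 → P (d²=211.25)
P3 → U (d²=4.33)
P4 → F (d²=1.94)
P5 → F (d²=40.45)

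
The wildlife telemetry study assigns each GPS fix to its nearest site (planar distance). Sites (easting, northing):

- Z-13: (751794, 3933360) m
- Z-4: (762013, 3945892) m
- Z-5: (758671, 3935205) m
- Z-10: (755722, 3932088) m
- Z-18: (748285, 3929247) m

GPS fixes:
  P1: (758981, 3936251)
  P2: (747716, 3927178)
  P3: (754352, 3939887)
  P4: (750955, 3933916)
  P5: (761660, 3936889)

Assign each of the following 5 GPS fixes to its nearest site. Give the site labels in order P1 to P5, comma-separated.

Z-5, Z-18, Z-5, Z-13, Z-5

P1 → Z-5 (d²=1190216.00)
P2 → Z-18 (d²=4604522.00)
P3 → Z-5 (d²=40574885.00)
P4 → Z-13 (d²=1013057.00)
P5 → Z-5 (d²=11769977.00)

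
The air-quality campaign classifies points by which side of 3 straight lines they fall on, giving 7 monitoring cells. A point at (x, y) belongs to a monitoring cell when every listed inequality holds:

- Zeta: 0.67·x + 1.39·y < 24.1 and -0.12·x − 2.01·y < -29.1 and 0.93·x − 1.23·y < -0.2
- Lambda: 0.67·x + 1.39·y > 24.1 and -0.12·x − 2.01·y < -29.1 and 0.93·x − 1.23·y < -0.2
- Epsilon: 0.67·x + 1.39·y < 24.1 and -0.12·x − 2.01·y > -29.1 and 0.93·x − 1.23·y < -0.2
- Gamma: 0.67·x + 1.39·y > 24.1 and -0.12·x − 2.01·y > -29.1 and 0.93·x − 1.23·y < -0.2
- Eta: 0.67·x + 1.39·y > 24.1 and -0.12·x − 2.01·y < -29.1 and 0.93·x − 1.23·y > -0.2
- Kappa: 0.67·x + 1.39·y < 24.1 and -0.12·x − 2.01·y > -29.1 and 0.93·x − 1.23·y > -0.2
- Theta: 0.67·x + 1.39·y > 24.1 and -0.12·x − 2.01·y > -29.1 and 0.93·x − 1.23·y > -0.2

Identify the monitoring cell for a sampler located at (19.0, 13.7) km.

Eta

0.67·19.0 + 1.39·13.7 = 31.773, which is > 24.1
-0.12·19.0 − 2.01·13.7 = -29.817, which is < -29.1
0.93·19.0 − 1.23·13.7 = 0.819, which is > -0.2
This sign pattern matches Eta.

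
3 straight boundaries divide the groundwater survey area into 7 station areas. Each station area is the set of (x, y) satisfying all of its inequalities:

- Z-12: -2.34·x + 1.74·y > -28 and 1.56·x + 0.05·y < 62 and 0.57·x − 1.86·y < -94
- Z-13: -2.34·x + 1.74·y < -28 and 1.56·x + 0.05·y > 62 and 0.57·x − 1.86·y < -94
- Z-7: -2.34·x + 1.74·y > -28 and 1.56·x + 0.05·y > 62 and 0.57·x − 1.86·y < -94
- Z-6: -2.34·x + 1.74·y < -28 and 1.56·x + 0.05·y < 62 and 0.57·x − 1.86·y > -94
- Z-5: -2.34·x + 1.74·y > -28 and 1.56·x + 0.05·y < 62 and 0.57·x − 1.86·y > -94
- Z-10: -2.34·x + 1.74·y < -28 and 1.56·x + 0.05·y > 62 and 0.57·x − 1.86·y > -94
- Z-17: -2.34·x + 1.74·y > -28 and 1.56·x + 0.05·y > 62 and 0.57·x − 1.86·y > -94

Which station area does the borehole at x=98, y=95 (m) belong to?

Z-13

-2.34·98 + 1.74·95 = -64.020, which is < -28
1.56·98 + 0.05·95 = 157.630, which is > 62
0.57·98 − 1.86·95 = -120.840, which is < -94
This sign pattern matches Z-13.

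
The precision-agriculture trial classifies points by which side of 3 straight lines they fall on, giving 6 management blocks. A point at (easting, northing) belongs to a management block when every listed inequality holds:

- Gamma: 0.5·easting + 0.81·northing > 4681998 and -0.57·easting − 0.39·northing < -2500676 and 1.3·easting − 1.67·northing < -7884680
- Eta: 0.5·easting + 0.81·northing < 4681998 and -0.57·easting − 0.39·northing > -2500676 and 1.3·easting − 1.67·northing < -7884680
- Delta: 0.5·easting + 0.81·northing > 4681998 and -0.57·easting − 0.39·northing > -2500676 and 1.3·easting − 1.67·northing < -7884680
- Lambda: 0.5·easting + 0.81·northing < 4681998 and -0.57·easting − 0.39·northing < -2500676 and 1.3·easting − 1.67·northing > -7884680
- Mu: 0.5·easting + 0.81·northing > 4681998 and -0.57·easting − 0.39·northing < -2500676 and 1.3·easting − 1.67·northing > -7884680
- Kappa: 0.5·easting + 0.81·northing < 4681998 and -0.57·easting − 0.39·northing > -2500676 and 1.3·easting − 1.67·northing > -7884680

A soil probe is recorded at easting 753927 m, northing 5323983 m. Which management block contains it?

0.5·753927 + 0.81·5323983 = 4689389.730, which is > 4681998
-0.57·753927 − 0.39·5323983 = -2506091.760, which is < -2500676
1.3·753927 − 1.67·5323983 = -7910946.510, which is < -7884680
This sign pattern matches Gamma.

Gamma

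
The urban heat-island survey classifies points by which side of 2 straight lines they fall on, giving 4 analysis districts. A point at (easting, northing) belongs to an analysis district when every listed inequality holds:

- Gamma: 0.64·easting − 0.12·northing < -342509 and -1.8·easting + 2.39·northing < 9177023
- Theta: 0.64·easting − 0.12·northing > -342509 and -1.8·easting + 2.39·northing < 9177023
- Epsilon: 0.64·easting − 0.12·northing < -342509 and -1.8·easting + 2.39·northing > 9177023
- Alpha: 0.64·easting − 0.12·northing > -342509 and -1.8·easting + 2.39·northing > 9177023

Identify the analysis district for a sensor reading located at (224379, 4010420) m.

0.64·224379 − 0.12·4010420 = -337647.840, which is > -342509
-1.8·224379 + 2.39·4010420 = 9181021.600, which is > 9177023
This sign pattern matches Alpha.

Alpha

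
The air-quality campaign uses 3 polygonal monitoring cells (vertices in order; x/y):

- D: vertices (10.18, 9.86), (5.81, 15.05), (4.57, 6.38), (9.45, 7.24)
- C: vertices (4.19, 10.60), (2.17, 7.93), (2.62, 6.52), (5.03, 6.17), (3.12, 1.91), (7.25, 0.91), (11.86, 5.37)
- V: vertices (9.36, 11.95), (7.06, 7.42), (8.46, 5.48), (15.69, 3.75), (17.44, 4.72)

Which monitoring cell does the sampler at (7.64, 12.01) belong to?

Cast a ray rightward from (7.64, 12.01). For each polygon, the edges (by vertex number in listed order) whose endpoints lie on opposite sides of y = 12.01, where each meets that height, and whether that is right or left of the point:
D: 1–2 at x≈8.370 (right), 2–3 at x≈5.375 (left) → 1 crossing.
C: no edge straddles that height → 0 crossings.
V: no edge straddles that height → 0 crossings.
Only D has an odd count, so the point is inside D.

D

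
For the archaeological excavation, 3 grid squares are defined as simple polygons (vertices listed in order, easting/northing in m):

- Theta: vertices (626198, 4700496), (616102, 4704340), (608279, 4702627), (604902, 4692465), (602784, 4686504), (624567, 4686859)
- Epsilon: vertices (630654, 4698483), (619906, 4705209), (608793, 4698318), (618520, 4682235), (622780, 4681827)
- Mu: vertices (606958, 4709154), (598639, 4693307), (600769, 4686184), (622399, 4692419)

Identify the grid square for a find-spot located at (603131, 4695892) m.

Mu

Cast a ray rightward from (603131, 4695892). For each polygon, the edges (by vertex number in listed order) whose endpoints lie on opposite sides of northing = 4695892, where each meets that height, and whether that is right or left of the point:
Theta: 3–4 at easting≈606040.8 (right), 6–1 at easting≈625647.4 (right) → 2 crossings.
Epsilon: 3–4 at easting≈610260.2 (right), 5–1 at easting≈629429.1 (right) → 2 crossings.
Mu: 1–2 at easting≈599996.0 (left), 4–1 at easting≈619194.5 (right) → 1 crossing.
Only Mu has an odd count, so the point is inside Mu.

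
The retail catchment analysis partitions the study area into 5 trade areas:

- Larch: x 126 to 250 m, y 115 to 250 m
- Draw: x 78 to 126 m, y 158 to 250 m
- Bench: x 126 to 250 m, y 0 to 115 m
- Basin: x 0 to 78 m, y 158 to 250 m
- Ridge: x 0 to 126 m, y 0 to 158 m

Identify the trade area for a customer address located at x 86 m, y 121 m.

The point has x = 86 and y = 121.
Only Ridge satisfies 0 ≤ x ≤ 126 and 0 ≤ y ≤ 158.

Ridge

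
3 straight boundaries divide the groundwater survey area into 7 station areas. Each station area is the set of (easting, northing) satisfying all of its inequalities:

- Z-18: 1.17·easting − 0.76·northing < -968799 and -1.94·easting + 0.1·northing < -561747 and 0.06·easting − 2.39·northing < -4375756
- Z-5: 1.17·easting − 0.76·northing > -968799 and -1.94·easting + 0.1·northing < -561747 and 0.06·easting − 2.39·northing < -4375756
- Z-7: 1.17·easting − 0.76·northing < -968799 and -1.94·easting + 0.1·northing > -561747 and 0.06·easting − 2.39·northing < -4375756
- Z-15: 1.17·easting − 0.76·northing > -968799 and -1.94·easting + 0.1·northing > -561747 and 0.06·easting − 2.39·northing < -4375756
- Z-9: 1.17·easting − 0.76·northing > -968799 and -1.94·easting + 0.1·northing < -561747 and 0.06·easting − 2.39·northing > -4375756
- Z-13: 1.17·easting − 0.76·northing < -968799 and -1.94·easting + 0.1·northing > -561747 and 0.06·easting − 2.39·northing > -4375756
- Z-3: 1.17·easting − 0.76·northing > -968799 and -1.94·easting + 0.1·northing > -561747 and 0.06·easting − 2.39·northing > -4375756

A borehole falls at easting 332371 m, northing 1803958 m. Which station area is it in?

1.17·332371 − 0.76·1803958 = -982134.010, which is < -968799
-1.94·332371 + 0.1·1803958 = -464403.940, which is > -561747
0.06·332371 − 2.39·1803958 = -4291517.360, which is > -4375756
This sign pattern matches Z-13.

Z-13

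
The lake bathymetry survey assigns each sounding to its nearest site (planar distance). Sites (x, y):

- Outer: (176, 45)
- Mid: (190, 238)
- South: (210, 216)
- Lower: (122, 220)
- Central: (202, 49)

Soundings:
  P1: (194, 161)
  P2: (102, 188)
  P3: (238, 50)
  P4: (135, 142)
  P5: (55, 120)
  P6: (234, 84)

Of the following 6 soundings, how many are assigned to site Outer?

P1 → South
P2 → Lower
P3 → Central
P4 → Lower
P5 → Lower
P6 → Central
0 of the 6 go to Outer.

0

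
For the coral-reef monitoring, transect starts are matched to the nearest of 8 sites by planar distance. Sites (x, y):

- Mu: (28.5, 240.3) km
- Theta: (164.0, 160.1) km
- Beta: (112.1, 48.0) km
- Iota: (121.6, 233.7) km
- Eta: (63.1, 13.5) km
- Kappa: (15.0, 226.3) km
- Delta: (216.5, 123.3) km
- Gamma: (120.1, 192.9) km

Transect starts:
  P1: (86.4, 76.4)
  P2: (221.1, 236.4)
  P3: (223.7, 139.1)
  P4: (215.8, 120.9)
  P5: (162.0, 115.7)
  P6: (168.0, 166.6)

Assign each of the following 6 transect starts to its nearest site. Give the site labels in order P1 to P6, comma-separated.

P1 → Beta (d²=1467.05)
P2 → Theta (d²=9082.10)
P3 → Delta (d²=301.48)
P4 → Delta (d²=6.25)
P5 → Theta (d²=1975.36)
P6 → Theta (d²=58.25)

Beta, Theta, Delta, Delta, Theta, Theta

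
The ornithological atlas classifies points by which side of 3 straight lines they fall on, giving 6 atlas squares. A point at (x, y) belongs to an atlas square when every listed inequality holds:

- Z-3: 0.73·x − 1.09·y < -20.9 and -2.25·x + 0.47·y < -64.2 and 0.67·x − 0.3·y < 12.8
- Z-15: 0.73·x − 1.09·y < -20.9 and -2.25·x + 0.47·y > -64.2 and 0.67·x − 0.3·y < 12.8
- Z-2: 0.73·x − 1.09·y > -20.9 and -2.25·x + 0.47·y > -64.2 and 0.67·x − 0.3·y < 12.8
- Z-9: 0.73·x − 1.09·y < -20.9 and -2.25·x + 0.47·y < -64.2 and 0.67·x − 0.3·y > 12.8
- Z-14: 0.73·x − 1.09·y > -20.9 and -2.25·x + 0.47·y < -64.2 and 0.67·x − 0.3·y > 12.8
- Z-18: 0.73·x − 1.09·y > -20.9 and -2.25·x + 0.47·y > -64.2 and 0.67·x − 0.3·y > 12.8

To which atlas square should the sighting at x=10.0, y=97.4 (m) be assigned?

0.73·10.0 − 1.09·97.4 = -98.866, which is < -20.9
-2.25·10.0 + 0.47·97.4 = 23.278, which is > -64.2
0.67·10.0 − 0.3·97.4 = -22.520, which is < 12.8
This sign pattern matches Z-15.

Z-15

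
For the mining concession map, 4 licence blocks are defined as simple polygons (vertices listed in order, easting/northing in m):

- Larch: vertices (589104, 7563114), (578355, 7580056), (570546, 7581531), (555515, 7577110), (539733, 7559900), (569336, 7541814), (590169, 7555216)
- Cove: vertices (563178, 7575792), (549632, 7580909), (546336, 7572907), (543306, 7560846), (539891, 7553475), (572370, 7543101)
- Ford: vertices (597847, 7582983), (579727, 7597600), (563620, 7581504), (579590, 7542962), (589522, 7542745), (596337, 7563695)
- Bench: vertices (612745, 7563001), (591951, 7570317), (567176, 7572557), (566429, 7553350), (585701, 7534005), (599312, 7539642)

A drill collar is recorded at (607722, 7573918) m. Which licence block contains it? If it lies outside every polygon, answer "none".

none

Cast a ray rightward from (607722, 7573918). For each polygon, the edges (by vertex number in listed order) whose endpoints lie on opposite sides of northing = 7573918, where each meets that height, and whether that is right or left of the point:
Larch: 1–2 at easting≈582249.3 (left), 4–5 at easting≈552587.9 (left) → 0 crossings.
Cove: 2–3 at easting≈546752.4 (left), 6–1 at easting≈563704.9 (left) → 0 crossings.
Ford: 3–4 at easting≈566763.3 (left), 6–1 at easting≈597137.3 (left) → 0 crossings.
Bench: no edge straddles that height → 0 crossings.
All counts are even, so the point lies outside every listed polygon.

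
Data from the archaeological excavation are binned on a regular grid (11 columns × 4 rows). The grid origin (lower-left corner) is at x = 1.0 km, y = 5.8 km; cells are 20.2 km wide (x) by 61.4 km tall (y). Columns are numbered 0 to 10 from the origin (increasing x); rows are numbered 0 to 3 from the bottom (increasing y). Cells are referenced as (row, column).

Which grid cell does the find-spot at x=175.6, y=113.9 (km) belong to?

(1, 8)

Column index: ⌊(175.6 − 1.0) / 20.2⌋ = ⌊8.644⌋ = 8
Row offset from origin: ⌊(113.9 − 5.8) / 61.4⌋ = ⌊1.761⌋ = 1 → row 1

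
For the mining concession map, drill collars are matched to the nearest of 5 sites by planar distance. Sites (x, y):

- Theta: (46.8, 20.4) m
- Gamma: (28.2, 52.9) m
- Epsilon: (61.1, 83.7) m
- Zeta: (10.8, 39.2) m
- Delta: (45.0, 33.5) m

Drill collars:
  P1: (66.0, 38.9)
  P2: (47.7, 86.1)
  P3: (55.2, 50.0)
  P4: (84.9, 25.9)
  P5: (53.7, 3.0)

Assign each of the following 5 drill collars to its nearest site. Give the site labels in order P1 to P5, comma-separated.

P1 → Delta (d²=470.16)
P2 → Epsilon (d²=185.32)
P3 → Delta (d²=376.29)
P4 → Theta (d²=1481.86)
P5 → Theta (d²=350.37)

Delta, Epsilon, Delta, Theta, Theta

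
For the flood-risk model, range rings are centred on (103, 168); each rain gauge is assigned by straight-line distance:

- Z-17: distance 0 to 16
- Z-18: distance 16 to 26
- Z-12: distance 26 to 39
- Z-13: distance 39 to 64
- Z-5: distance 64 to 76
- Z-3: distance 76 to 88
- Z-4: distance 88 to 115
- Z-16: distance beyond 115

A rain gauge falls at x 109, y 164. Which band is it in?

Z-17

Distance = √((109−103)² + (164−168)²) = √(36.000 + 16.000) = 7.211.
0 ≤ 7.211 < 16 → Z-17.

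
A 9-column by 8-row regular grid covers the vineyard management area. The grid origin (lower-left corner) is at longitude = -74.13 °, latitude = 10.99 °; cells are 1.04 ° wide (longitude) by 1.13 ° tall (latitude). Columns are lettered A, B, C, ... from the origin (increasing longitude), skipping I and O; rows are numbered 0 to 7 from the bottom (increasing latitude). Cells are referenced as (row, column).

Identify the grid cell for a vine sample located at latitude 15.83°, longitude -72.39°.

(4, B)

Column index: ⌊(-72.39 − -74.13) / 1.04⌋ = ⌊1.673⌋ = 1 → column B
Row offset from origin: ⌊(15.83 − 10.99) / 1.13⌋ = ⌊4.283⌋ = 4 → row 4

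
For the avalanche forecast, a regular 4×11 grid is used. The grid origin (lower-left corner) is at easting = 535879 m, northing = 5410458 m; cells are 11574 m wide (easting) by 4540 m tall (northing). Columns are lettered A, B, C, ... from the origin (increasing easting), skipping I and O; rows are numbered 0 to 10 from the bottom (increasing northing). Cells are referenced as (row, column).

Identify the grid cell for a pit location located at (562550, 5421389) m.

(2, C)

Column index: ⌊(562550 − 535879) / 11574⌋ = ⌊2.304⌋ = 2 → column C
Row offset from origin: ⌊(5421389 − 5410458) / 4540⌋ = ⌊2.408⌋ = 2 → row 2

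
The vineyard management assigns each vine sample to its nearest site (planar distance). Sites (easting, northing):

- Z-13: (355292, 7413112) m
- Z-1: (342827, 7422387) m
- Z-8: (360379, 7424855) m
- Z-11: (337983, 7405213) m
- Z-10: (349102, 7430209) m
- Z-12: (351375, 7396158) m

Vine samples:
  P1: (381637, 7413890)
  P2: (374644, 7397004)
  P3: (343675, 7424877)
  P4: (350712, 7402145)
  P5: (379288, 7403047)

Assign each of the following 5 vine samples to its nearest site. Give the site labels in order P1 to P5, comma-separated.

Z-8, Z-12, Z-1, Z-12, Z-13

P1 → Z-8 (d²=572133789.00)
P2 → Z-12 (d²=542162077.00)
P3 → Z-1 (d²=6919204.00)
P4 → Z-12 (d²=36283738.00)
P5 → Z-13 (d²=677112241.00)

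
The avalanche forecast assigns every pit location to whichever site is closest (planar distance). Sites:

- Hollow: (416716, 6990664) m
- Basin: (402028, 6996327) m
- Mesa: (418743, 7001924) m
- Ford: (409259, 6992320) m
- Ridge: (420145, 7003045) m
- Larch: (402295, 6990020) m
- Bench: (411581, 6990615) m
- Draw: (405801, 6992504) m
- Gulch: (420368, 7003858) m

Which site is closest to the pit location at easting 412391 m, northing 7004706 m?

Mesa

Squared distances to each site:
Hollow: 215883389.000; Basin: 177599410.000; Mesa: 48087428.000; Ford: 163222420.000; Ridge: 62883437.000; Larch: 317607812.000; Bench: 199212381.000; Draw: 192316904.000; Gulch: 64351633.000.
Minimum at Mesa.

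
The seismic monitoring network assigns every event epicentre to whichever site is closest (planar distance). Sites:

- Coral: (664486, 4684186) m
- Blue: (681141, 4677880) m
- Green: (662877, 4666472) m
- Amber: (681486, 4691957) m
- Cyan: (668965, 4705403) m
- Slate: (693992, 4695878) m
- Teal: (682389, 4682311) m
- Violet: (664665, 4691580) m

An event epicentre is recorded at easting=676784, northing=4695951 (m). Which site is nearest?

Squared distances to each site:
Coral: 289656029.000; Blue: 345544490.000; Green: 1062416090.000; Amber: 38060840.000; Cyan: 150477065.000; Slate: 296120593.000; Teal: 217465625.000; Violet: 165975802.000.
Minimum at Amber.

Amber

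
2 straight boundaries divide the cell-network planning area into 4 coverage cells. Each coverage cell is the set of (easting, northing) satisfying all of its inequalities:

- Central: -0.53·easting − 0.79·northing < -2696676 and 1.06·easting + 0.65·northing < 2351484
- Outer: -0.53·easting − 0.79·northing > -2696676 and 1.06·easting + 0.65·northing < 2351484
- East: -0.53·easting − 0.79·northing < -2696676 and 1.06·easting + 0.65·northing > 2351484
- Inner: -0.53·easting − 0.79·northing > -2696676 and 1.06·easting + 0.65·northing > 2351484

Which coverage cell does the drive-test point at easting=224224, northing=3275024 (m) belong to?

-0.53·224224 − 0.79·3275024 = -2706107.680, which is < -2696676
1.06·224224 + 0.65·3275024 = 2366443.040, which is > 2351484
This sign pattern matches East.

East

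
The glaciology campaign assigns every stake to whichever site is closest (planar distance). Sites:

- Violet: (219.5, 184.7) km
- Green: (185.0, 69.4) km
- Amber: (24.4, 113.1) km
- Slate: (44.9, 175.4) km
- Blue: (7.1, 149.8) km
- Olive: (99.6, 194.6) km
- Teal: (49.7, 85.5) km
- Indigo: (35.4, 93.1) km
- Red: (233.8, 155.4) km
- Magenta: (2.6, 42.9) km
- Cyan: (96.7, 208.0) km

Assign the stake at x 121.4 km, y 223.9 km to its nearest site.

Squared distances to each site:
Violet: 11160.250; Green: 27915.210; Amber: 21685.640; Slate: 8204.500; Blue: 18555.300; Olive: 1333.730; Teal: 24295.450; Indigo: 24504.640; Red: 17326.010; Magenta: 46874.440; Cyan: 862.900.
Minimum at Cyan.

Cyan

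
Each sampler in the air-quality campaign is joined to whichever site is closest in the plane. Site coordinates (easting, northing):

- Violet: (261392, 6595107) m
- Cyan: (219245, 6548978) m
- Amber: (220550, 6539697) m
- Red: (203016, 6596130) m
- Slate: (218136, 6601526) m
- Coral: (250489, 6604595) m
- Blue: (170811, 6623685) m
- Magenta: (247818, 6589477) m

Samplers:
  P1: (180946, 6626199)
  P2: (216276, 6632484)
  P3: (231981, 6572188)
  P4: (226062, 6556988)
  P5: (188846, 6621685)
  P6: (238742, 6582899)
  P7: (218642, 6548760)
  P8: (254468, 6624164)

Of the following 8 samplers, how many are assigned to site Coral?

P1 → Blue
P2 → Slate
P3 → Magenta
P4 → Cyan
P5 → Blue
P6 → Magenta
P7 → Cyan
P8 → Coral
1 of the 8 goes to Coral.

1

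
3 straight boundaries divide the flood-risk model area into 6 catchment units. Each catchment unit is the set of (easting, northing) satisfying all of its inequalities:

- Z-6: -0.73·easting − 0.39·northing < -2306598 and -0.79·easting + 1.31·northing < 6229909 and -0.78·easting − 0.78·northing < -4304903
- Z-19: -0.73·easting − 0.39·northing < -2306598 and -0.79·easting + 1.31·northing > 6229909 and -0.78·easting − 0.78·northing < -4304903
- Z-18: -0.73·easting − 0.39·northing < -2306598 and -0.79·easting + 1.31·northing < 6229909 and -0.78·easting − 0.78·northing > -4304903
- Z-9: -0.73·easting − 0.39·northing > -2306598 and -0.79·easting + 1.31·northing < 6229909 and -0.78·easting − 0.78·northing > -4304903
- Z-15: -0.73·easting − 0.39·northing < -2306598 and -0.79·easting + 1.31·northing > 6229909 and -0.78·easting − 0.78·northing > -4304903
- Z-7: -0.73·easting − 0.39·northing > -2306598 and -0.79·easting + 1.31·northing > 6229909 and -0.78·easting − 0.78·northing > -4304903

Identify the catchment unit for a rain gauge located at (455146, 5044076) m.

-0.73·455146 − 0.39·5044076 = -2299446.220, which is > -2306598
-0.79·455146 + 1.31·5044076 = 6248174.220, which is > 6229909
-0.78·455146 − 0.78·5044076 = -4289393.160, which is > -4304903
This sign pattern matches Z-7.

Z-7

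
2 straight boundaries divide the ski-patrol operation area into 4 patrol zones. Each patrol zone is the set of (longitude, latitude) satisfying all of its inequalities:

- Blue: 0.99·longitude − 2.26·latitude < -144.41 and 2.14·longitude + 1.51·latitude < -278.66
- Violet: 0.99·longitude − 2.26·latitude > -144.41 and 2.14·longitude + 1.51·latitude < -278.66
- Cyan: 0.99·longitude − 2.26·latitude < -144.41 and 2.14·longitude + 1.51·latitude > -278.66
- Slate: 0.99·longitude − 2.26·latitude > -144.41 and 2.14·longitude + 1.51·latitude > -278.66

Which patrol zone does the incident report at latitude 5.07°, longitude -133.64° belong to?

0.99·-133.64 − 2.26·5.07 = -143.762, which is > -144.41
2.14·-133.64 + 1.51·5.07 = -278.334, which is > -278.66
This sign pattern matches Slate.

Slate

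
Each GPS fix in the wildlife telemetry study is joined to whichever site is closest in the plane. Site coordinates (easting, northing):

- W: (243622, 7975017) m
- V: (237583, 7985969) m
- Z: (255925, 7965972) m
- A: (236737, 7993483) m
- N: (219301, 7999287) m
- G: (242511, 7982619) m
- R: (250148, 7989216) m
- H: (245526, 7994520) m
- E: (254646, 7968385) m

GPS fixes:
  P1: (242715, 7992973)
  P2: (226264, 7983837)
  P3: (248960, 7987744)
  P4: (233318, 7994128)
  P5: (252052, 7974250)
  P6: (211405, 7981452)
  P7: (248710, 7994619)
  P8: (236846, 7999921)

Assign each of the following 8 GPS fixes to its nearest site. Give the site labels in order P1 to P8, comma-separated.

P1 → H (d²=10294930.00)
P2 → V (d²=132665185.00)
P3 → R (d²=3578128.00)
P4 → A (d²=12105586.00)
P5 → E (d²=41127061.00)
P6 → N (d²=380434041.00)
P7 → H (d²=10147657.00)
P8 → A (d²=41459725.00)

H, V, R, A, E, N, H, A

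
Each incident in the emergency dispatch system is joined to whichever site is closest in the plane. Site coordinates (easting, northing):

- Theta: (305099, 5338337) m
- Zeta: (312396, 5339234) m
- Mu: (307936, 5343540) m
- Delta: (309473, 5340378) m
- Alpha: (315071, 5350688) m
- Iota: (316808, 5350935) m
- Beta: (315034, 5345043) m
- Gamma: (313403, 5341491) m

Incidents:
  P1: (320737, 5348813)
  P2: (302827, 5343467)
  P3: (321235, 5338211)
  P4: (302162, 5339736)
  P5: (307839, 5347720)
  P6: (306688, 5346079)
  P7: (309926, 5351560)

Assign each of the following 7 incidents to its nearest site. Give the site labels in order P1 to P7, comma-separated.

Iota, Mu, Gamma, Theta, Mu, Mu, Alpha

P1 → Iota (d²=19939925.00)
P2 → Mu (d²=26107210.00)
P3 → Gamma (d²=72098624.00)
P4 → Theta (d²=10583170.00)
P5 → Mu (d²=17481809.00)
P6 → Mu (d²=8004025.00)
P7 → Alpha (d²=27231409.00)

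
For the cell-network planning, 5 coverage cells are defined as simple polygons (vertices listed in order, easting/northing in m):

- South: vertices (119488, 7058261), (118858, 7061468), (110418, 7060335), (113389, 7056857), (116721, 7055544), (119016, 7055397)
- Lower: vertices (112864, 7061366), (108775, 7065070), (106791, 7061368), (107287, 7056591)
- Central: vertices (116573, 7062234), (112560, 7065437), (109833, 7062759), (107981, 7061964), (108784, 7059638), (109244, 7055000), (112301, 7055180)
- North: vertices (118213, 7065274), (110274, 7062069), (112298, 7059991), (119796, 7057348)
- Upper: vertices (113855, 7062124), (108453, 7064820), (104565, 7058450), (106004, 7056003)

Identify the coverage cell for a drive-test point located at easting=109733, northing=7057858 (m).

Cast a ray rightward from (109733, 7057858). For each polygon, the edges (by vertex number in listed order) whose endpoints lie on opposite sides of northing = 7057858, where each meets that height, and whether that is right or left of the point:
South: 3–4 at easting≈112533.9 (right), 6–1 at easting≈119421.6 (right) → 2 crossings.
Lower: 3–4 at easting≈107155.4 (left), 4–1 at easting≈108766.8 (left) → 0 crossings.
Central: 5–6 at easting≈108960.5 (left), 7–1 at easting≈113922.8 (right) → 1 crossing.
North: 3–4 at easting≈118349.2 (right), 4–1 at easting≈119694.1 (right) → 2 crossings.
Upper: 3–4 at easting≈104913.1 (left), 4–1 at easting≈108383.3 (left) → 0 crossings.
Only Central has an odd count, so the point is inside Central.

Central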